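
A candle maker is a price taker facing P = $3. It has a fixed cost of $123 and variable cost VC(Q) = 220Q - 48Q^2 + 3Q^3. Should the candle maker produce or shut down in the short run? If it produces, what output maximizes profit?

Shut down

From TC, MC = TC'(Q) = 220 - 96Q + 9Q^2 and AVC = VC/Q = 220 - 48Q + 3Q^2.
The AVC parabola has its vertex at Q = 48/6 = 8, where AVC = 220 - 48·8 + 3·8^2 = $28.
P = $3 lies below min AVC = $28; no output level covers variable cost.
Best response: produce nothing and absorb the $123 fixed cost.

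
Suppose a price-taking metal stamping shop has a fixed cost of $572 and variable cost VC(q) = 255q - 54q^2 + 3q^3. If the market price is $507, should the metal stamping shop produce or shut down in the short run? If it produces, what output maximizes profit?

Produce at q = 14

Variable cost is VC = 255q - 54q^2 + 3q^3, so AVC = VC/q = 255 - 54q + 3q^2 and MC = dTC/dq = 255 - 108q + 9q^2.
AVC hits its minimum where MC = AVC, at q = 9, giving min AVC = 255 - 54·9 + 3·9^2 = $12.
Since P = $507 ≥ min AVC = $12, price covers variable cost and the firm should produce.
Set P = MC: 507 = 255 - 108q + 9q^2 → -252 - 108q + 9q^2 = 0. The roots are q = -2 and q = 14; the profit-maximizing output is on the rising part of MC, so q* = 14.
Check: AVC at q = 14 is $87 ≤ P, so revenue covers variable cost.
Profit = P·q − TC = 507·14 − 1790 = $5308.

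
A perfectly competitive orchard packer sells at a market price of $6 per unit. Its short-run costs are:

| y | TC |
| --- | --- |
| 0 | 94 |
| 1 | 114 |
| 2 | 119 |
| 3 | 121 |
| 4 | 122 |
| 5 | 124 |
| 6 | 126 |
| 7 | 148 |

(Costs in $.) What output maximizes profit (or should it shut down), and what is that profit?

y = 6; profit = -$90

Tabulate TR − TC: y=0: -94; y=1: -108; y=2: -107; y=3: -103; y=4: -98; y=5: -94; y=6: -90; y=7: -106.
Profit is maximized at y = 6. AVC there is 32/6 = $5.33 ≤ P, so producing beats shutting down (which would give -$94).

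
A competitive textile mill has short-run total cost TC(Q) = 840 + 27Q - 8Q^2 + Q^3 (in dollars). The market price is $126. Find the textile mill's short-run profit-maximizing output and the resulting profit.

AVC = 27 - 8Q + Q^2; min AVC = $11 at Q = 4. Since P = $126 ≥ min AVC, the firm produces.
With MC = 27 - 16Q + 3Q^2, P = MC on the upward-sloping part at Q* = 9.
TR = 126·9 = 1134. TC = 840 + 324 = 1164. Profit = 1134 − 1164 = -$30.
Shutting down would mean losing the fixed cost of $840, so operating at a loss of $30 is better by $810.

Profit = -$30 at Q = 9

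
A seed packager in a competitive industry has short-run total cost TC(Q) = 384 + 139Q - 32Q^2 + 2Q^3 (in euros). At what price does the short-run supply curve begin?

€11 per unit

The shutdown price is the minimum of AVC. VC = 139Q - 32Q^2 + 2Q^3, so AVC = 139 - 32Q + 2Q^2.
At the minimum of AVC, MC = AVC. MC = 139 - 64Q + 6Q^2; setting MC = AVC gives 4Q^2 - 32Q = 0, so Q = 8. min AVC = 11.
The firm shuts down for any P below €11.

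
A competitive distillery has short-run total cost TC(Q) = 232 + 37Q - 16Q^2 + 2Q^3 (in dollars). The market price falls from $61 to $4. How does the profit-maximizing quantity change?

MC = 37 - 32Q + 6Q^2; the shutdown threshold is min AVC = $5 (at Q = 4).
At P = $61 ≥ min AVC, set P = MC on the rising branch: Q = 6.
At P = $4 < min AVC = $5, price no longer covers variable cost at any output, so the firm shuts down: Q = 0.

Output falls from 6 to 0 (the firm shuts down)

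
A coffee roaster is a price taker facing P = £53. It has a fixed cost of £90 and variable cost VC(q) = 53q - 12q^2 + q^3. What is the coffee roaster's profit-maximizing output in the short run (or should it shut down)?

Produce at q = 8

Strip out fixed cost: VC = 53q - 12q^2 + q^3. Then AVC = 53 - 12q + q^2 and MC = 53 - 24q + 3q^2.
The AVC parabola has its vertex at q = 12/2 = 6, where AVC = 53 - 12·6 + 6^2 = £17.
Since P = £53 ≥ min AVC = £17, price covers variable cost and the firm should produce.
Solving P = MC: -24q + 3q^2 = 0 ⇒ q = 0 or 8. On the upward-sloping branch, q* = 8.
Check: AVC at q = 8 is £21 ≤ P, so revenue covers variable cost.
Profit = P·q − TC = 53·8 − 258 = £166.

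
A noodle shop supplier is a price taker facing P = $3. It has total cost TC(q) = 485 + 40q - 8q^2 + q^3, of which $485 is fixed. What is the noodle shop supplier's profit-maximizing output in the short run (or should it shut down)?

Strip out fixed cost: VC = 40q - 8q^2 + q^3. Then AVC = 40 - 8q + q^2 and MC = 40 - 16q + 3q^2.
AVC hits its minimum where MC = AVC, at q = 4, giving min AVC = 40 - 8·4 + 4^2 = $24.
With P < min AVC ($3 < $24), every unit sold adds to the loss.
Best response: produce nothing and absorb the $485 fixed cost.

Shut down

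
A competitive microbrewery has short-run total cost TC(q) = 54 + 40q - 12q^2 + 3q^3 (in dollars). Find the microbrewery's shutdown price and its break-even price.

Shutdown price = $28; break-even price = $49

Shutdown price = min AVC. AVC = 40 - 12q + 3q^2, with vertex at q = 2 and minimum $28.
ATC = 54/q + 40 - 12q + 3q^2. Setting dATC/dq = −54/q^2 − 12 + 6q = 0 gives q = 3 (since 6·3^3 − 12·3^2 = 54).
min ATC = 54/3 + 40 − 12·3 + 3·3^2 = $49. That is the break-even price.
For $28 ≤ P < $49 the firm produces at a loss; below $28 it shuts down.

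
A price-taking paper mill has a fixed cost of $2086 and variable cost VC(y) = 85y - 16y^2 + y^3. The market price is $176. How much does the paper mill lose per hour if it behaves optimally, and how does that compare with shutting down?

Profit = -$396 at y = 13

AVC = 85 - 16y + y^2; min AVC = $21 at y = 8. Since P = $176 ≥ min AVC, the firm produces.
With MC = 85 - 32y + 3y^2, P = MC on the upward-sloping part at y* = 13.
TR = 176·13 = 2288. TC = 2086 + 598 = 2684. Profit = 2288 − 2684 = -$396.
That loss of $396 beats the $2086 the firm would lose by shutting down; producing recovers $1690 of fixed cost.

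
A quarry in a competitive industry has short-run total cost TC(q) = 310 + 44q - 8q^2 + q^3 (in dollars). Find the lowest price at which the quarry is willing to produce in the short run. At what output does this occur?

$28 per unit, at q = 4

Short-run supply begins at min AVC. From VC = 44q - 8q^2 + q^3, AVC = 44 - 8q + q^2.
At the minimum of AVC, MC = AVC. MC = 44 - 16q + 3q^2; setting MC = AVC gives 2q^2 - 8q = 0, so q = 4. min AVC = 28.
So the shutdown price is $28.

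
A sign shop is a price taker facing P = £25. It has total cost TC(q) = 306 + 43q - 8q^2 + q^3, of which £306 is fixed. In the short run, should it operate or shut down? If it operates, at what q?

Strip out fixed cost: VC = 43q - 8q^2 + q^3. Then AVC = 43 - 8q + q^2 and MC = 43 - 16q + 3q^2.
AVC is minimized where dAVC/dq = -8 + 2q = 0, at q = 4; min AVC = 43 - 8·4 + 4^2 = £27.
P = £25 lies below min AVC = £27; no output level covers variable cost.
The firm minimizes its loss by shutting down and losing only its fixed cost of £306.

Shut down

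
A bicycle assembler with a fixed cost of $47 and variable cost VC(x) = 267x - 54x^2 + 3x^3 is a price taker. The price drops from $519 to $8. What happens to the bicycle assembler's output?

AVC = 267 - 54x + 3x^2, minimized at x = 9 where min AVC = $24. MC = 267 - 108x + 9x^2.
With P = $519 above the shutdown price, P = MC gives x = 14.
At P = $8 < min AVC = $24, price no longer covers variable cost at any output, so the firm shuts down: x = 0.

Output falls from 14 to 0 (the firm shuts down)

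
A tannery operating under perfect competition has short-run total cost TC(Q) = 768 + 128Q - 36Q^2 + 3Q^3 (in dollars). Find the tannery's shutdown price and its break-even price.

Shutdown price = $20; break-even price = $128

AVC = 128 - 36Q + 3Q^2; minimized at Q = 6, giving min AVC = $20. That is the shutdown price.
ATC = 768/Q + 128 - 36Q + 3Q^2. Setting dATC/dQ = −768/Q^2 − 36 + 6Q = 0 gives Q = 8 (since 6·8^3 − 36·8^2 = 768).
min ATC = 768/8 + 128 − 36·8 + 3·8^2 = $128. That is the break-even price.
Between these two prices the firm operates at a loss; above $128 it earns a profit.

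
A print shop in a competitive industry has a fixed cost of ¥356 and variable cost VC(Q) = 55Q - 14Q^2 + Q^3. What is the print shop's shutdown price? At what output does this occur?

¥6 per unit, at Q = 7

The shutdown price is the minimum of AVC. VC = 55Q - 14Q^2 + Q^3, so AVC = 55 - 14Q + Q^2.
dAVC/dQ = -14 + 2Q = 0 gives Q = 7. min AVC = 55 - 14·7 + 7^2 = 6.
So the shutdown price is ¥6.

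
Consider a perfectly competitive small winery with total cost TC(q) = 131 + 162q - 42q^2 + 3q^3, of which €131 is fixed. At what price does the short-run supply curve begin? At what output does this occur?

€15 per unit, at q = 7

The shutdown price is the minimum of AVC. VC = 162q - 42q^2 + 3q^3, so AVC = 162 - 42q + 3q^2.
dAVC/dq = -42 + 6q = 0 gives q = 7. min AVC = 162 - 42·7 + 3·7^2 = 15.
The firm shuts down for any P below €15.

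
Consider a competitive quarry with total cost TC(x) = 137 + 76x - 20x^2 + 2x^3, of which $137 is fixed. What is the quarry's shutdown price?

Short-run supply begins at min AVC. From VC = 76x - 20x^2 + 2x^3, AVC = 76 - 20x + 2x^2.
dAVC/dx = -20 + 4x = 0 gives x = 5. min AVC = 76 - 20·5 + 2·5^2 = 26.
The firm shuts down for any P below $26.

$26 per unit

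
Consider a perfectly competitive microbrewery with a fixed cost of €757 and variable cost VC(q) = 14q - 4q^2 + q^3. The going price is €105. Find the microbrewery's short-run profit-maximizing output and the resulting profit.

Profit = -€267 at q = 7

AVC = 14 - 4q + q^2; min AVC = €10 at q = 2. Since P = €105 ≥ min AVC, the firm produces.
MC = 14 - 8q + 3q^2. Setting P = MC and taking the root on the rising branch gives q* = 7.
TR = 105·7 = 735. TC = 757 + 245 = 1002. Profit = 735 − 1002 = -€267.
By producing, the firm covers all variable cost plus €490 of fixed cost; shutting down would lose the full €757.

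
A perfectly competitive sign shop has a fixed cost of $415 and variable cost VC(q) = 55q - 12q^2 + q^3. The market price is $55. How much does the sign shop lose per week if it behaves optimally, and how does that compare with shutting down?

Profit = -$159 at q = 8

AVC = 55 - 12q + q^2; min AVC = $19 at q = 6. Since P = $55 ≥ min AVC, the firm produces.
MC = 55 - 24q + 3q^2. Setting P = MC and taking the root on the rising branch gives q* = 8.
TR = 55·8 = 440. TC = 415 + 184 = 599. Profit = 440 − 599 = -$159.
Shutting down would mean losing the fixed cost of $415, so operating at a loss of $159 is better by $256.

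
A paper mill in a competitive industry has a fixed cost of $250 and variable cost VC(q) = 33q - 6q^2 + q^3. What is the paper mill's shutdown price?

Short-run supply begins at min AVC. From VC = 33q - 6q^2 + q^3, AVC = 33 - 6q + q^2.
At the minimum of AVC, MC = AVC. MC = 33 - 12q + 3q^2; setting MC = AVC gives 2q^2 - 6q = 0, so q = 3. min AVC = 24.
So the shutdown price is $24.

$24 per unit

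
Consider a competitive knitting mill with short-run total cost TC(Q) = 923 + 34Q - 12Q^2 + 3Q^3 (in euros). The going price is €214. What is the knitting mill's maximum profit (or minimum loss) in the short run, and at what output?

Profit = -€59 at Q = 6

AVC = 34 - 12Q + 3Q^2 has its minimum €22 at Q = 2; price €214 clears that bar, so the firm operates.
MC = 34 - 24Q + 9Q^2. Setting P = MC and taking the root on the rising branch gives Q* = 6.
TR = 214·6 = 1284. TC = 923 + 420 = 1343. Profit = 1284 − 1343 = -€59.
That loss of €59 beats the €923 the firm would lose by shutting down; producing recovers €864 of fixed cost.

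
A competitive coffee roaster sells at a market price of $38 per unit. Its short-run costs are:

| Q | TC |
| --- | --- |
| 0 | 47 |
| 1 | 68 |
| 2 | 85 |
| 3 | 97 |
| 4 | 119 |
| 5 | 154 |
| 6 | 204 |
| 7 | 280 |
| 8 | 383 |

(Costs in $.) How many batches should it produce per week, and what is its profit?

Q = 5; profit = $36

Tabulate TR − TC: Q=0: -47; Q=1: -30; Q=2: -9; Q=3: 17; Q=4: 33; Q=5: 36; Q=6: 24; Q=7: -14; Q=8: -79.
Profit is maximized at Q = 5. AVC there is 107/5 = $21.40 ≤ P, so producing beats shutting down (which would give -$47).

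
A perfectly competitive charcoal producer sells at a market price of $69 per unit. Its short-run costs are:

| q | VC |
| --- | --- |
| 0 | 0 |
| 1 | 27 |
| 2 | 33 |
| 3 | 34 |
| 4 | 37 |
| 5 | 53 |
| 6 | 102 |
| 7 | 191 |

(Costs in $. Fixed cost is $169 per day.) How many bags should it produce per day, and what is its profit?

q = 6; profit = $143

Compute π = P·q − TC at each output: q=0: -169; q=1: -127; q=2: -64; q=3: 4; q=4: 70; q=5: 123; q=6: 143; q=7: 123.
Profit is maximized at q = 6. AVC there is 102/6 = $17 ≤ P, so producing beats shutting down (which would give -$169).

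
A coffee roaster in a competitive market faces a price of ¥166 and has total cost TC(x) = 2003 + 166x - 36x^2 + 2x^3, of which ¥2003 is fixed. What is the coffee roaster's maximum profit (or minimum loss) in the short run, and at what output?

AVC = 166 - 36x + 2x^2 has its minimum ¥4 at x = 9; price ¥166 clears that bar, so the firm operates.
MC = 166 - 72x + 6x^2. Setting P = MC and taking the root on the rising branch gives x* = 12.
TR = 166·12 = 1992. TC = 2003 + 264 = 2267. Profit = 1992 − 2267 = -¥275.
That loss of ¥275 beats the ¥2003 the firm would lose by shutting down; producing recovers ¥1728 of fixed cost.

Profit = -¥275 at x = 12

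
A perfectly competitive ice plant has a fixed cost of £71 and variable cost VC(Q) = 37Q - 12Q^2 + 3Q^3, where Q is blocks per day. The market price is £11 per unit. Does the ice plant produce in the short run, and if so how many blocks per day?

Strip out fixed cost: VC = 37Q - 12Q^2 + 3Q^3. Then AVC = 37 - 12Q + 3Q^2 and MC = 37 - 24Q + 9Q^2.
AVC is minimized where dAVC/dQ = -12 + 6Q = 0, at Q = 2; min AVC = 37 - 12·2 + 3·2^2 = £25.
Since P = £11 < min AVC = £25, price fails to cover variable cost at any output.
Shutting down limits the loss to fixed cost, £71.

Shut down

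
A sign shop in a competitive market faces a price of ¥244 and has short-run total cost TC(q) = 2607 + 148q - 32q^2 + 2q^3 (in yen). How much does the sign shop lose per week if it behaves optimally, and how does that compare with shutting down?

Profit = -¥303 at q = 12

AVC = 148 - 32q + 2q^2 has its minimum ¥20 at q = 8; price ¥244 clears that bar, so the firm operates.
With MC = 148 - 64q + 6q^2, P = MC on the upward-sloping part at q* = 12.
TR = 244·12 = 2928. TC = 2607 + 624 = 3231. Profit = 2928 − 3231 = -¥303.
That loss of ¥303 beats the ¥2607 the firm would lose by shutting down; producing recovers ¥2304 of fixed cost.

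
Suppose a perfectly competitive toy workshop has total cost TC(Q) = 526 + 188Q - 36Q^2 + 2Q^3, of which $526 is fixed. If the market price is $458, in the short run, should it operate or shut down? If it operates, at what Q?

Variable cost is VC = 188Q - 36Q^2 + 2Q^3, so AVC = VC/Q = 188 - 36Q + 2Q^2 and MC = dTC/dQ = 188 - 72Q + 6Q^2.
The AVC parabola has its vertex at Q = 36/4 = 9, where AVC = 188 - 36·9 + 2·9^2 = $26.
Because $458 ≥ $26, revenue can cover variable cost; the firm operates.
P = MC gives -270 - 72Q + 6Q^2 = 0, with roots -3 and 15. Take the larger (rising MC): Q* = 15.
Check: AVC at Q = 15 is $98 ≤ P, so revenue covers variable cost.
Profit = P·Q − TC = 458·15 − 1996 = $4874.

Produce at Q = 15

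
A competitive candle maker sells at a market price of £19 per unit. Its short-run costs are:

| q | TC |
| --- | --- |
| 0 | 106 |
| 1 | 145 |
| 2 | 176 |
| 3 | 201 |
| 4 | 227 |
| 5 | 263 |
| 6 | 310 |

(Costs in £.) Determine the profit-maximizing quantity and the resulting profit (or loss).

q = 0 (shut down); profit = -£106

Profit at each row (π = 19q − TC): q=0: -106; q=1: -126; q=2: -138; q=3: -144; q=4: -151; q=5: -168; q=6: -196.
Profit is highest at q = 0. Equivalently, the lowest AVC in the table is 121/4 ≈ £30.25 at q = 4, and P = £19 falls below it — price never covers variable cost, so the firm shuts down and loses only its fixed cost.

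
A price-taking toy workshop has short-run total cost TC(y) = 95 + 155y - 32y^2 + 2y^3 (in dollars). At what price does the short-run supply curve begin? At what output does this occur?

The shutdown price is the minimum of AVC. VC = 155y - 32y^2 + 2y^3, so AVC = 155 - 32y + 2y^2.
dAVC/dy = -32 + 4y = 0 gives y = 8. min AVC = 155 - 32·8 + 2·8^2 = 27.
So the shutdown price is $27.

$27 per unit, at y = 8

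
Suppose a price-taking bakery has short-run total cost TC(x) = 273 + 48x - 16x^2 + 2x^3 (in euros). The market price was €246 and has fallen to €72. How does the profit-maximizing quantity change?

Output falls from 9 to 6

AVC = 48 - 16x + 2x^2, minimized at x = 4 where min AVC = €16. MC = 48 - 32x + 6x^2.
At P = €246 ≥ min AVC, set P = MC on the rising branch: x = 9.
At P = €72 ≥ min AVC, set P = MC: x = 6. The firm stays open but cuts output.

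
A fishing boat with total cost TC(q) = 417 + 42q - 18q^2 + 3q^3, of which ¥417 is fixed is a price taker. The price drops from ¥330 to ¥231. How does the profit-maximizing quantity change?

Output falls from 8 to 7

AVC = 42 - 18q + 3q^2, minimized at q = 3 where min AVC = ¥15. MC = 42 - 36q + 9q^2.
With P = ¥330 above the shutdown price, P = MC gives q = 8.
At P = ¥231 ≥ min AVC, set P = MC: q = 7. The firm stays open but cuts output.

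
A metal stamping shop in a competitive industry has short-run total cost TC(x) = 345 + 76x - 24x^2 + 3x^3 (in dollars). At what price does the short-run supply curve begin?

$28 per unit

The firm shuts down when price falls below the minimum of average variable cost. AVC = VC/x = 76 - 24x + 3x^2.
dAVC/dx = -24 + 6x = 0 gives x = 4. min AVC = 76 - 24·4 + 3·4^2 = 28.
For P < $28 the firm produces nothing.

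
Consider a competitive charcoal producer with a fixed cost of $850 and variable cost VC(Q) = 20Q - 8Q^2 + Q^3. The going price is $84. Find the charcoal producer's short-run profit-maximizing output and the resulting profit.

AVC = 20 - 8Q + Q^2; min AVC = $4 at Q = 4. Since P = $84 ≥ min AVC, the firm produces.
MC = 20 - 16Q + 3Q^2. Setting P = MC and taking the root on the rising branch gives Q* = 8.
TR = 84·8 = 672. TC = 850 + 160 = 1010. Profit = 672 − 1010 = -$338.
That loss of $338 beats the $850 the firm would lose by shutting down; producing recovers $512 of fixed cost.

Profit = -$338 at Q = 8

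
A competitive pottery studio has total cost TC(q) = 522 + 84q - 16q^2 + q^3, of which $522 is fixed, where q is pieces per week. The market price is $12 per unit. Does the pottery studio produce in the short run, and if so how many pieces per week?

Strip out fixed cost: VC = 84q - 16q^2 + q^3. Then AVC = 84 - 16q + q^2 and MC = 84 - 32q + 3q^2.
AVC hits its minimum where MC = AVC, at q = 8, giving min AVC = 84 - 16·8 + 8^2 = $20.
P = $12 lies below min AVC = $20; no output level covers variable cost.
Best response: produce nothing and absorb the $522 fixed cost.

Shut down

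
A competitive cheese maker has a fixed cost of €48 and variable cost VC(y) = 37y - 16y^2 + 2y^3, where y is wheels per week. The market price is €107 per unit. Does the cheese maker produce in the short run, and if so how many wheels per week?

Variable cost is VC = 37y - 16y^2 + 2y^3, so AVC = VC/y = 37 - 16y + 2y^2 and MC = dTC/dy = 37 - 32y + 6y^2.
AVC hits its minimum where MC = AVC, at y = 4, giving min AVC = 37 - 16·4 + 2·4^2 = €5.
Because €107 ≥ €5, revenue can cover variable cost; the firm operates.
Set P = MC: 107 = 37 - 32y + 6y^2 → -70 - 32y + 6y^2 = 0. The roots are y = -5/3 and y = 7; the profit-maximizing output is on the rising part of MC, so y* = 7.
Check: AVC at y = 7 is €23 ≤ P, so revenue covers variable cost.
Profit = P·y − TC = 107·7 − 209 = €540.

Produce at y = 7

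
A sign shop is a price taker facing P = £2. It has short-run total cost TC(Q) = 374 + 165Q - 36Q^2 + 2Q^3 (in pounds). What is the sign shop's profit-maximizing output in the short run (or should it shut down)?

Shut down

From TC, MC = TC'(Q) = 165 - 72Q + 6Q^2 and AVC = VC/Q = 165 - 36Q + 2Q^2.
AVC hits its minimum where MC = AVC, at Q = 9, giving min AVC = 165 - 36·9 + 2·9^2 = £3.
Since P = £2 < min AVC = £3, price fails to cover variable cost at any output.
Shutting down limits the loss to fixed cost, £374.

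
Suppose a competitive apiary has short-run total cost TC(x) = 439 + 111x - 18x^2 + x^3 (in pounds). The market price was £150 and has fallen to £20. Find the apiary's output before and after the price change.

MC = 111 - 36x + 3x^2; the shutdown threshold is min AVC = £30 (at x = 9).
With P = £150 above the shutdown price, P = MC gives x = 13.
At P = £20 < min AVC = £30, price no longer covers variable cost at any output, so the firm shuts down: x = 0.

Output falls from 13 to 0 (the firm shuts down)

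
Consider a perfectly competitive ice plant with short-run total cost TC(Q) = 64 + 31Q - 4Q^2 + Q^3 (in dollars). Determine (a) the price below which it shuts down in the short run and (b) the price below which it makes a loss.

AVC = 31 - 4Q + Q^2; minimized at Q = 2, giving min AVC = $27. That is the shutdown price.
ATC = 64/Q + 31 - 4Q + Q^2. Setting dATC/dQ = −64/Q^2 − 4 + 2Q = 0 gives Q = 4 (since 2·4^3 − 4·4^2 = 64).
min ATC = 64/4 + 31 − 4·4 + 4^2 = $47. That is the break-even price.
Between these two prices the firm operates at a loss; above $47 it earns a profit.

Shutdown price = $27; break-even price = $47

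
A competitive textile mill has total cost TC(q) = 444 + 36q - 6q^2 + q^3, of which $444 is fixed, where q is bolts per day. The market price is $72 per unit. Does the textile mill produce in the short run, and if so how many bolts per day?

Variable cost is VC = 36q - 6q^2 + q^3, so AVC = VC/q = 36 - 6q + q^2 and MC = dTC/dq = 36 - 12q + 3q^2.
The AVC parabola has its vertex at q = 6/2 = 3, where AVC = 36 - 6·3 + 3^2 = $27.
Because $72 ≥ $27, revenue can cover variable cost; the firm operates.
Solving P = MC: -36 - 12q + 3q^2 = 0 ⇒ q = -2 or 6. On the upward-sloping branch, q* = 6.
Check: AVC at q = 6 is $36 ≤ P, so revenue covers variable cost.
Profit = P·q − TC = 72·6 − 660 = -$228, a loss, but smaller than the $444 fixed cost the firm would lose by shutting down.

Produce at q = 6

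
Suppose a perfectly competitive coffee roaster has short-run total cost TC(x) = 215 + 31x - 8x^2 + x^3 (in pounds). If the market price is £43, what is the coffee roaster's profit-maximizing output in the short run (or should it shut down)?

Strip out fixed cost: VC = 31x - 8x^2 + x^3. Then AVC = 31 - 8x + x^2 and MC = 31 - 16x + 3x^2.
AVC hits its minimum where MC = AVC, at x = 4, giving min AVC = 31 - 8·4 + 4^2 = £15.
P = £43 exceeds min AVC = £15, so the firm stays open.
P = MC gives -12 - 16x + 3x^2 = 0, with roots -2/3 and 6. Take the larger (rising MC): x* = 6.
Check: AVC at x = 6 is £19 ≤ P, so revenue covers variable cost.
Profit = P·x − TC = 43·6 − 329 = -£71, a loss, but smaller than the £215 fixed cost the firm would lose by shutting down.

Produce at x = 6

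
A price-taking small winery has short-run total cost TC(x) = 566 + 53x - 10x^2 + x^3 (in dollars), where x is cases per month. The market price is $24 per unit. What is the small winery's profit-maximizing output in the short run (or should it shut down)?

Shut down

From TC, MC = TC'(x) = 53 - 20x + 3x^2 and AVC = VC/x = 53 - 10x + x^2.
AVC hits its minimum where MC = AVC, at x = 5, giving min AVC = 53 - 10·5 + 5^2 = $28.
With P < min AVC ($24 < $28), every unit sold adds to the loss.
Shutting down limits the loss to fixed cost, $566.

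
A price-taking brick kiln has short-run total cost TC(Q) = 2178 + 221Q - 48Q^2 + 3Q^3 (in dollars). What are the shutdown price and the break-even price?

Shutdown price = $29; break-even price = $254

Shutdown price = min AVC. AVC = 221 - 48Q + 3Q^2, with vertex at Q = 8 and minimum $29.
ATC = 2178/Q + 221 - 48Q + 3Q^2. Setting dATC/dQ = −2178/Q^2 − 48 + 6Q = 0 gives Q = 11 (since 6·11^3 − 48·11^2 = 2178).
min ATC = 2178/11 + 221 − 48·11 + 3·11^2 = $254. That is the break-even price.
Between these two prices the firm operates at a loss; above $254 it earns a profit.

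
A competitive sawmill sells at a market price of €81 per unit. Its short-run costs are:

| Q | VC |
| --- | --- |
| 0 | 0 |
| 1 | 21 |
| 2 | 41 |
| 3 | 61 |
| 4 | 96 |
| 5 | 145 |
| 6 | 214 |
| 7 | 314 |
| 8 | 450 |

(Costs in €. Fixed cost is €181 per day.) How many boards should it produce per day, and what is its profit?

Q = 6; profit = €91

Profit at each row (π = 81Q − TC): Q=0: -181; Q=1: -121; Q=2: -60; Q=3: 1; Q=4: 47; Q=5: 79; Q=6: 91; Q=7: 72; Q=8: 17.
Profit is maximized at Q = 6. AVC there is 214/6 = €35.67 ≤ P, so producing beats shutting down (which would give -€181).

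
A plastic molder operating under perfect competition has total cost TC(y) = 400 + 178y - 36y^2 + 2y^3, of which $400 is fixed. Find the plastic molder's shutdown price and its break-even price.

Shutdown price = $16; break-even price = $58

AVC = 178 - 36y + 2y^2; minimized at y = 9, giving min AVC = $16. That is the shutdown price.
ATC = 400/y + 178 - 36y + 2y^2. Setting dATC/dy = −400/y^2 − 36 + 4y = 0 gives y = 10 (since 4·10^3 − 36·10^2 = 400).
min ATC = 400/10 + 178 − 36·10 + 2·10^2 = $58. That is the break-even price.
For $16 ≤ P < $58 the firm produces at a loss; below $16 it shuts down.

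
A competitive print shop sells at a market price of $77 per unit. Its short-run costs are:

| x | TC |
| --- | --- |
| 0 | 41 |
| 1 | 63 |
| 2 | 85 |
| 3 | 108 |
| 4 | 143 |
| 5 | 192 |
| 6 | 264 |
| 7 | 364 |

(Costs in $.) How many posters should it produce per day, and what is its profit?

x = 6; profit = $198

Profit at each row (π = 77x − TC): x=0: -41; x=1: 14; x=2: 69; x=3: 123; x=4: 165; x=5: 193; x=6: 198; x=7: 175.
Profit is maximized at x = 6. AVC there is 223/6 = $37.17 ≤ P, so producing beats shutting down (which would give -$41).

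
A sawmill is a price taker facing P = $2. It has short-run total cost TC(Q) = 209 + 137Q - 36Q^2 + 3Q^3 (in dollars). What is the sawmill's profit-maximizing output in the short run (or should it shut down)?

Variable cost is VC = 137Q - 36Q^2 + 3Q^3, so AVC = VC/Q = 137 - 36Q + 3Q^2 and MC = dTC/dQ = 137 - 72Q + 9Q^2.
AVC hits its minimum where MC = AVC, at Q = 6, giving min AVC = 137 - 36·6 + 3·6^2 = $29.
P = $2 lies below min AVC = $29; no output level covers variable cost.
The firm minimizes its loss by shutting down and losing only its fixed cost of $209.

Shut down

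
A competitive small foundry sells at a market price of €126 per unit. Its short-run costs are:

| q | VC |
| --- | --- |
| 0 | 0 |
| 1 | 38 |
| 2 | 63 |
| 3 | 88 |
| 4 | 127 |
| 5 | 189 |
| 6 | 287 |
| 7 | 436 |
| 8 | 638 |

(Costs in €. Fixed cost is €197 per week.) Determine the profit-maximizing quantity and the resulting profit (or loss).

q = 6; profit = €272

Tabulate TR − TC: q=0: -197; q=1: -109; q=2: -8; q=3: 93; q=4: 180; q=5: 244; q=6: 272; q=7: 249; q=8: 173.
Profit is maximized at q = 6. AVC there is 287/6 = €47.83 ≤ P, so producing beats shutting down (which would give -€197).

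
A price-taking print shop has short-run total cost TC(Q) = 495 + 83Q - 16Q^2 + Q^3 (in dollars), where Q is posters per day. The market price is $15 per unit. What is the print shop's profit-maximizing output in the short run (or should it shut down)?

Shut down

From TC, MC = TC'(Q) = 83 - 32Q + 3Q^2 and AVC = VC/Q = 83 - 16Q + Q^2.
The AVC parabola has its vertex at Q = 16/2 = 8, where AVC = 83 - 16·8 + 8^2 = $19.
Since P = $15 < min AVC = $19, price fails to cover variable cost at any output.
Shutting down limits the loss to fixed cost, $495.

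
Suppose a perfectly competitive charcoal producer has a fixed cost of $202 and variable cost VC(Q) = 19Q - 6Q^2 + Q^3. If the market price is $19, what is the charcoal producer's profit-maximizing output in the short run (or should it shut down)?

Variable cost is VC = 19Q - 6Q^2 + Q^3, so AVC = VC/Q = 19 - 6Q + Q^2 and MC = dTC/dQ = 19 - 12Q + 3Q^2.
The AVC parabola has its vertex at Q = 6/2 = 3, where AVC = 19 - 6·3 + 3^2 = $10.
Because $19 ≥ $10, revenue can cover variable cost; the firm operates.
Solving P = MC: -12Q + 3Q^2 = 0 ⇒ Q = 0 or 4. On the upward-sloping branch, Q* = 4.
Check: AVC at Q = 4 is $11 ≤ P, so revenue covers variable cost.
Profit = P·Q − TC = 19·4 − 246 = -$170, a loss, but smaller than the $202 fixed cost the firm would lose by shutting down.

Produce at Q = 4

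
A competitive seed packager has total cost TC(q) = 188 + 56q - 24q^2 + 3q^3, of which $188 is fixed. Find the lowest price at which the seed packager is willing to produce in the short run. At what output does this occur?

The shutdown price is the minimum of AVC. VC = 56q - 24q^2 + 3q^3, so AVC = 56 - 24q + 3q^2.
At the minimum of AVC, MC = AVC. MC = 56 - 48q + 9q^2; setting MC = AVC gives 6q^2 - 24q = 0, so q = 4. min AVC = 8.
The firm shuts down for any P below $8.

$8 per unit, at q = 4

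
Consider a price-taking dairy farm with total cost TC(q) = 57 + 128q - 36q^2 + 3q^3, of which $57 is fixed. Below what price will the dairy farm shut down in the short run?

$20 per unit

Short-run supply begins at min AVC. From VC = 128q - 36q^2 + 3q^3, AVC = 128 - 36q + 3q^2.
dAVC/dq = -36 + 6q = 0 gives q = 6. min AVC = 128 - 36·6 + 3·6^2 = 20.
The firm shuts down for any P below $20.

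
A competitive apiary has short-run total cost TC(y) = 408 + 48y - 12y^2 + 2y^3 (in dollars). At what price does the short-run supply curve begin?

$30 per unit

The firm shuts down when price falls below the minimum of average variable cost. AVC = VC/y = 48 - 12y + 2y^2.
dAVC/dy = -12 + 4y = 0 gives y = 3. min AVC = 48 - 12·3 + 2·3^2 = 30.
For P < $30 the firm produces nothing.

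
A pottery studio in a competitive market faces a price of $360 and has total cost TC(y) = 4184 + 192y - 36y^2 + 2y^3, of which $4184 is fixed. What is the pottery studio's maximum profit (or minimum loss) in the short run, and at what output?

AVC = 192 - 36y + 2y^2; min AVC = $30 at y = 9. Since P = $360 ≥ min AVC, the firm produces.
With MC = 192 - 72y + 6y^2, P = MC on the upward-sloping part at y* = 14.
TR = 360·14 = 5040. TC = 4184 + 1120 = 5304. Profit = 5040 − 5304 = -$264.
Shutting down would mean losing the fixed cost of $4184, so operating at a loss of $264 is better by $3920.

Profit = -$264 at y = 14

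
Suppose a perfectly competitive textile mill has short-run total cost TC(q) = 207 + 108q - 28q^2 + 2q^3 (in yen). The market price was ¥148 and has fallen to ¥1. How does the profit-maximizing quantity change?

Output falls from 10 to 0 (the firm shuts down)

MC = 108 - 56q + 6q^2; the shutdown threshold is min AVC = ¥10 (at q = 7).
At P = ¥148 ≥ min AVC, set P = MC on the rising branch: q = 10.
At P = ¥1 < min AVC = ¥10, price no longer covers variable cost at any output, so the firm shuts down: q = 0.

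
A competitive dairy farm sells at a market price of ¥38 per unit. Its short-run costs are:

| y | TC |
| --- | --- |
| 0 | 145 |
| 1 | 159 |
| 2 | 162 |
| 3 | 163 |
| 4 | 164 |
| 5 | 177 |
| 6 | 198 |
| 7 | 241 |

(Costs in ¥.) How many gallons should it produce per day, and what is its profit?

Compute π = P·y − TC at each output: y=0: -145; y=1: -121; y=2: -86; y=3: -49; y=4: -12; y=5: 13; y=6: 30; y=7: 25.
Profit is maximized at y = 6. AVC there is 53/6 = ¥8.83 ≤ P, so producing beats shutting down (which would give -¥145).

y = 6; profit = ¥30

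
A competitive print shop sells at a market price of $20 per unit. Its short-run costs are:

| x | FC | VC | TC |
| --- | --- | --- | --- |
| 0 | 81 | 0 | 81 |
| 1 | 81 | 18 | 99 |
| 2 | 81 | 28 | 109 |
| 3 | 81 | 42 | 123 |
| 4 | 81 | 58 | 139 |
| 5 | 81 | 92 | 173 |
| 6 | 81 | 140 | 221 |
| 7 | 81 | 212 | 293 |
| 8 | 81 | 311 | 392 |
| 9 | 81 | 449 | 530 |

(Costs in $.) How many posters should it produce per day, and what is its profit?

x = 4; profit = -$59

Tabulate TR − TC: x=0: -81; x=1: -79; x=2: -69; x=3: -63; x=4: -59; x=5: -73; x=6: -101; x=7: -153; x=8: -232; x=9: -350.
Profit is maximized at x = 4. AVC there is 58/4 = $14.50 ≤ P, so producing beats shutting down (which would give -$81).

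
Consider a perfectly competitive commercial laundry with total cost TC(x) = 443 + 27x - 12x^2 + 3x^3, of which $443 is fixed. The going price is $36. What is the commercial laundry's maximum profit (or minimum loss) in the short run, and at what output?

Profit = -$389 at x = 3

AVC = 27 - 12x + 3x^2 has its minimum $15 at x = 2; price $36 clears that bar, so the firm operates.
MC = 27 - 24x + 9x^2. Setting P = MC and taking the root on the rising branch gives x* = 3.
TR = 36·3 = 108. TC = 443 + 54 = 497. Profit = 108 − 497 = -$389.
By producing, the firm covers all variable cost plus $54 of fixed cost; shutting down would lose the full $443.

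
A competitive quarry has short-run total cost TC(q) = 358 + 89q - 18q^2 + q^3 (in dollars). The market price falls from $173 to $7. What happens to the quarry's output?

MC = 89 - 36q + 3q^2; the shutdown threshold is min AVC = $8 (at q = 9).
At P = $173 ≥ min AVC, set P = MC on the rising branch: q = 14.
At P = $7 < min AVC = $8, price no longer covers variable cost at any output, so the firm shuts down: q = 0.

Output falls from 14 to 0 (the firm shuts down)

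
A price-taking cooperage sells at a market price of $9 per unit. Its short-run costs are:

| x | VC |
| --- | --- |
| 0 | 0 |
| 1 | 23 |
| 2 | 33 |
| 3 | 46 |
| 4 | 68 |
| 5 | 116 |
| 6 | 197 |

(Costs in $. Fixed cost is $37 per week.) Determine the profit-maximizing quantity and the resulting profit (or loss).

Tabulate TR − TC: x=0: -37; x=1: -51; x=2: -52; x=3: -56; x=4: -69; x=5: -108; x=6: -180.
Profit is highest at x = 0. Equivalently, the lowest AVC in the table is 46/3 ≈ $15.33 at x = 3, and P = $9 falls below it — price never covers variable cost, so the firm shuts down and loses only its fixed cost.

x = 0 (shut down); profit = -$37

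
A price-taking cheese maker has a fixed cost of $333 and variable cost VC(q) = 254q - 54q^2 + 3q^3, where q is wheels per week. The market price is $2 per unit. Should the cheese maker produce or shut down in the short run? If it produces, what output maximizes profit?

Shut down

From TC, MC = TC'(q) = 254 - 108q + 9q^2 and AVC = VC/q = 254 - 54q + 3q^2.
AVC is minimized where dAVC/dq = -54 + 6q = 0, at q = 9; min AVC = 254 - 54·9 + 3·9^2 = $11.
P = $2 lies below min AVC = $11; no output level covers variable cost.
Best response: produce nothing and absorb the $333 fixed cost.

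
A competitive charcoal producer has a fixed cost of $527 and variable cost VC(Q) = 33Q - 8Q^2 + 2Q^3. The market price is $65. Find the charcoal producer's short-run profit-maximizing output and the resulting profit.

AVC = 33 - 8Q + 2Q^2; min AVC = $25 at Q = 2. Since P = $65 ≥ min AVC, the firm produces.
With MC = 33 - 16Q + 6Q^2, P = MC on the upward-sloping part at Q* = 4.
TR = 65·4 = 260. TC = 527 + 132 = 659. Profit = 260 − 659 = -$399.
By producing, the firm covers all variable cost plus $128 of fixed cost; shutting down would lose the full $527.

Profit = -$399 at Q = 4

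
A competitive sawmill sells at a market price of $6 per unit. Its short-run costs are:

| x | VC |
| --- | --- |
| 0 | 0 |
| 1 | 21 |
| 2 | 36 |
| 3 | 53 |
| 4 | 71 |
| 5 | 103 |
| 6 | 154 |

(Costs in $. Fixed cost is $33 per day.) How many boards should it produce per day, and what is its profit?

x = 0 (shut down); profit = -$33

Profit at each row (π = 6x − TC): x=0: -33; x=1: -48; x=2: -57; x=3: -68; x=4: -80; x=5: -106; x=6: -151.
Profit is highest at x = 0. Equivalently, the lowest AVC in the table is 53/3 ≈ $17.67 at x = 3, and P = $6 falls below it — price never covers variable cost, so the firm shuts down and loses only its fixed cost.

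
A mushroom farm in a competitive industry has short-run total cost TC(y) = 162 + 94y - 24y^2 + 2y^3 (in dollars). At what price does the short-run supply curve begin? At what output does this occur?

$22 per unit, at y = 6

The shutdown price is the minimum of AVC. VC = 94y - 24y^2 + 2y^3, so AVC = 94 - 24y + 2y^2.
dAVC/dy = -24 + 4y = 0 gives y = 6. min AVC = 94 - 24·6 + 2·6^2 = 22.
So the shutdown price is $22.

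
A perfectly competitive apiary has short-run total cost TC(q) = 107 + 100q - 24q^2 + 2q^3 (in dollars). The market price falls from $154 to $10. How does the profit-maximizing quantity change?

Output falls from 9 to 0 (the firm shuts down)

AVC = 100 - 24q + 2q^2, minimized at q = 6 where min AVC = $28. MC = 100 - 48q + 6q^2.
With P = $154 above the shutdown price, P = MC gives q = 9.
At P = $10 < min AVC = $28, price no longer covers variable cost at any output, so the firm shuts down: q = 0.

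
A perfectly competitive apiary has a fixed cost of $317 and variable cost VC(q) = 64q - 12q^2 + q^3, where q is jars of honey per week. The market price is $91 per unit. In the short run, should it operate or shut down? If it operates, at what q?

Produce at q = 9

From TC, MC = TC'(q) = 64 - 24q + 3q^2 and AVC = VC/q = 64 - 12q + q^2.
AVC hits its minimum where MC = AVC, at q = 6, giving min AVC = 64 - 12·6 + 6^2 = $28.
P = $91 exceeds min AVC = $28, so the firm stays open.
P = MC gives -27 - 24q + 3q^2 = 0, with roots -1 and 9. Take the larger (rising MC): q* = 9.
Check: AVC at q = 9 is $37 ≤ P, so revenue covers variable cost.
Profit = P·q − TC = 91·9 − 650 = $169.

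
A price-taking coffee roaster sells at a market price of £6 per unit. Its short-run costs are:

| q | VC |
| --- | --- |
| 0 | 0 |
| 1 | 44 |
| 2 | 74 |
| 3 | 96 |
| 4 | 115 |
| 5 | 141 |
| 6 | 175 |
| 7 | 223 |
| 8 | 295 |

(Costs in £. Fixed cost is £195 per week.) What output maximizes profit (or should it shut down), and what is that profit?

Profit at each row (π = 6q − TC): q=0: -195; q=1: -233; q=2: -257; q=3: -273; q=4: -286; q=5: -306; q=6: -334; q=7: -376; q=8: -442.
Profit is highest at q = 0. Equivalently, the lowest AVC in the table is 141/5 ≈ £28.20 at q = 5, and P = £6 falls below it — price never covers variable cost, so the firm shuts down and loses only its fixed cost.

q = 0 (shut down); profit = -£195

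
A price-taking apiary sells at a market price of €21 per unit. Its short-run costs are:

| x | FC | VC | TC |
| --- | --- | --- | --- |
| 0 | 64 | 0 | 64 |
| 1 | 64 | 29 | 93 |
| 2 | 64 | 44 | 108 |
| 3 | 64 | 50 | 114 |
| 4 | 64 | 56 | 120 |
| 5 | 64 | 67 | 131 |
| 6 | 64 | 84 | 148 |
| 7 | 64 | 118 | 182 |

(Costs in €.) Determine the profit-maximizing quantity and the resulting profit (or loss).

x = 6; profit = -€22

Tabulate TR − TC: x=0: -64; x=1: -72; x=2: -66; x=3: -51; x=4: -36; x=5: -26; x=6: -22; x=7: -35.
Profit is maximized at x = 6. AVC there is 84/6 = €14 ≤ P, so producing beats shutting down (which would give -€64).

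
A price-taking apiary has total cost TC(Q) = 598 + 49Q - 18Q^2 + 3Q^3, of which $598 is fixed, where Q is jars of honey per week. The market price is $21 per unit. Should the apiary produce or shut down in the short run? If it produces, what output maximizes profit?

From TC, MC = TC'(Q) = 49 - 36Q + 9Q^2 and AVC = VC/Q = 49 - 18Q + 3Q^2.
AVC is minimized where dAVC/dQ = -18 + 6Q = 0, at Q = 3; min AVC = 49 - 18·3 + 3·3^2 = $22.
Since P = $21 < min AVC = $22, price fails to cover variable cost at any output.
Shutting down limits the loss to fixed cost, $598.

Shut down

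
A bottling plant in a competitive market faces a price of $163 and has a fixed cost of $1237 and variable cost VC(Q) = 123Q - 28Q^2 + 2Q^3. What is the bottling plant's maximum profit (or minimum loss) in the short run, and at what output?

AVC = 123 - 28Q + 2Q^2; min AVC = $25 at Q = 7. Since P = $163 ≥ min AVC, the firm produces.
MC = 123 - 56Q + 6Q^2. Setting P = MC and taking the root on the rising branch gives Q* = 10.
TR = 163·10 = 1630. TC = 1237 + 430 = 1667. Profit = 1630 − 1667 = -$37.
Shutting down would mean losing the fixed cost of $1237, so operating at a loss of $37 is better by $1200.

Profit = -$37 at Q = 10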